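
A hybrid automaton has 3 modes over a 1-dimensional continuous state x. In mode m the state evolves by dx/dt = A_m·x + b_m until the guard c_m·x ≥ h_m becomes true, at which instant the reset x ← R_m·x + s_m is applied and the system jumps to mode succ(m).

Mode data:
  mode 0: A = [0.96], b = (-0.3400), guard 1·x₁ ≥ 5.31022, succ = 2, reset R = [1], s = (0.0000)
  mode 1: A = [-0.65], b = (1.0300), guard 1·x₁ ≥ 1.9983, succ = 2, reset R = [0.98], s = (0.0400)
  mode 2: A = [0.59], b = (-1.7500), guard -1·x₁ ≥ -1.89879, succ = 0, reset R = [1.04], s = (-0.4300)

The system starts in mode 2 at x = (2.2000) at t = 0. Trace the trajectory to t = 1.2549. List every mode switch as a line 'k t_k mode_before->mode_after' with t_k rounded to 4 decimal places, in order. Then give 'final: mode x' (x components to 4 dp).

1 0.5620 2->0
final: 0 2.6696

Mode 2: guard c·x = -1.8988 hit at Δt = 0.5620 (t = 0.5620), x⁻ = (1.8988) → reset → x⁺ = (1.5447), jump to mode 0
Mode 0: flow for 0.6929 to horizon, guard not reached → x = (2.6696)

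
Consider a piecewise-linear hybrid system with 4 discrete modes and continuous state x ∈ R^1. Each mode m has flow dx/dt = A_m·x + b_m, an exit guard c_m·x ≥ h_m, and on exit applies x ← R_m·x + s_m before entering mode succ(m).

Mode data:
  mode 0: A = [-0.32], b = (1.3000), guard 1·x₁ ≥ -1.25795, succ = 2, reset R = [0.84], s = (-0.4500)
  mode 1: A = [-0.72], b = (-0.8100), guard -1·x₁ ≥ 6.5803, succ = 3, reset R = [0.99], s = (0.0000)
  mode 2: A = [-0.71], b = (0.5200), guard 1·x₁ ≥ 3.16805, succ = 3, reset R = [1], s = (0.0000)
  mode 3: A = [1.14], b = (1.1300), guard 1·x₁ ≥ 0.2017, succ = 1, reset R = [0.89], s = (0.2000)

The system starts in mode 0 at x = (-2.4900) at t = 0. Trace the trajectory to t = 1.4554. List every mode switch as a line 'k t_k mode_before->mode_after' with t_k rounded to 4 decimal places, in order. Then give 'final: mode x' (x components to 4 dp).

1 0.6509 0->2
final: 2 -0.5323

Mode 0: guard c·x = -1.2579 hit at Δt = 0.6509 (t = 0.6509), x⁻ = (-1.2580) → reset → x⁺ = (-1.5067), jump to mode 2
Mode 2: flow for 0.8045 to horizon, guard not reached → x = (-0.5323)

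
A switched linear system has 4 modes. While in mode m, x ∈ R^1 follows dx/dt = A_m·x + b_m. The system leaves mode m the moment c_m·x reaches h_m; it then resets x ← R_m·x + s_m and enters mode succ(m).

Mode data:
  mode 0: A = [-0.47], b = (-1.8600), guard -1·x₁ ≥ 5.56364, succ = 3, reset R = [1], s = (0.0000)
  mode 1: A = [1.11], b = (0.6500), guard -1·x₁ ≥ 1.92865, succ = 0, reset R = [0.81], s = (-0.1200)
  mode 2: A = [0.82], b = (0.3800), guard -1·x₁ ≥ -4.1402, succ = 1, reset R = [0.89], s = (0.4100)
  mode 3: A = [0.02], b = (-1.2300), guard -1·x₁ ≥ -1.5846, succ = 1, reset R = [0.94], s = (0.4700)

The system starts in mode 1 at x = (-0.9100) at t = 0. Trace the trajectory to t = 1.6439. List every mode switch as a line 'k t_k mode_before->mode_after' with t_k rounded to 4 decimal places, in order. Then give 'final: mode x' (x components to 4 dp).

Mode 1: guard c·x = 1.9286 hit at Δt = 1.2799 (t = 1.2799), x⁻ = (-1.9286) → reset → x⁺ = (-1.6822), jump to mode 0
Mode 0: flow for 0.3640 to horizon, guard not reached → x = (-2.0400)

1 1.2799 1->0
final: 0 -2.0400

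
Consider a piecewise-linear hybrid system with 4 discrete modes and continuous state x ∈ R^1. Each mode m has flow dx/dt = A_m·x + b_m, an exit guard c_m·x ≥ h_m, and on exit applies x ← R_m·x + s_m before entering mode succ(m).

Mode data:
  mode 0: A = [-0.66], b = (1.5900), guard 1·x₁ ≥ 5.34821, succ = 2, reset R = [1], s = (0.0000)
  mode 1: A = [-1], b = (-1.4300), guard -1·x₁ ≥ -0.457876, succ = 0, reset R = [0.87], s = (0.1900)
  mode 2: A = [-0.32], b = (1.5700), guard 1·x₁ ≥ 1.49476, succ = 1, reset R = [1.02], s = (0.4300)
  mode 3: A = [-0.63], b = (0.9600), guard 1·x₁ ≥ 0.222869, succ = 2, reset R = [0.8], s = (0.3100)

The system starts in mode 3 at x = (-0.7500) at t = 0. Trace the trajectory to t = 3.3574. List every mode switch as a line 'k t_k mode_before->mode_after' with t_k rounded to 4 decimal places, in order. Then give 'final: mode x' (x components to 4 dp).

1 0.8863 3->2
2 1.6942 2->1
3 2.2780 1->0
final: 0 1.5161

Mode 3: guard c·x = 0.2229 hit at Δt = 0.8863 (t = 0.8863), x⁻ = (0.2229) → reset → x⁺ = (0.4883), jump to mode 2
Mode 2: guard c·x = 1.4948 hit at Δt = 0.8079 (t = 1.6942), x⁻ = (1.4948) → reset → x⁺ = (1.9547), jump to mode 1
Mode 1: guard c·x = -0.4579 hit at Δt = 0.5838 (t = 2.2780), x⁻ = (0.4579) → reset → x⁺ = (0.5884), jump to mode 0
Mode 0: flow for 1.0794 to horizon, guard not reached → x = (1.5161)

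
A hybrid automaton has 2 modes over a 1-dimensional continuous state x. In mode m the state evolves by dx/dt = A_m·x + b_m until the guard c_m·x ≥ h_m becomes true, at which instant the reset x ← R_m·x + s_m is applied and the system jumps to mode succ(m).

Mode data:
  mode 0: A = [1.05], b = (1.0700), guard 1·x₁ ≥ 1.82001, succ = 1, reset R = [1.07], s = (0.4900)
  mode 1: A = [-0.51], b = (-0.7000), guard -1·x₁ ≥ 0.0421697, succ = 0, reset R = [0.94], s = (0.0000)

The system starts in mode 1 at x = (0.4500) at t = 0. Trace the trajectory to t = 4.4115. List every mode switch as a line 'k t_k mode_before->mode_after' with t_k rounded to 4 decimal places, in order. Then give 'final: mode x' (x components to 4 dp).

Mode 1: guard c·x = 0.0422 hit at Δt = 0.6172 (t = 0.6172), x⁻ = (-0.0422) → reset → x⁺ = (-0.0396), jump to mode 0
Mode 0: guard c·x = 1.8200 hit at Δt = 1.0136 (t = 1.6308), x⁻ = (1.8200) → reset → x⁺ = (2.4374), jump to mode 1
Mode 1: guard c·x = 0.0422 hit at Δt = 2.0630 (t = 3.6938), x⁻ = (-0.0422) → reset → x⁺ = (-0.0396), jump to mode 0
Mode 0: flow for 0.7177 to horizon, guard not reached → x = (1.0617)

1 0.6172 1->0
2 1.6308 0->1
3 3.6938 1->0
final: 0 1.0617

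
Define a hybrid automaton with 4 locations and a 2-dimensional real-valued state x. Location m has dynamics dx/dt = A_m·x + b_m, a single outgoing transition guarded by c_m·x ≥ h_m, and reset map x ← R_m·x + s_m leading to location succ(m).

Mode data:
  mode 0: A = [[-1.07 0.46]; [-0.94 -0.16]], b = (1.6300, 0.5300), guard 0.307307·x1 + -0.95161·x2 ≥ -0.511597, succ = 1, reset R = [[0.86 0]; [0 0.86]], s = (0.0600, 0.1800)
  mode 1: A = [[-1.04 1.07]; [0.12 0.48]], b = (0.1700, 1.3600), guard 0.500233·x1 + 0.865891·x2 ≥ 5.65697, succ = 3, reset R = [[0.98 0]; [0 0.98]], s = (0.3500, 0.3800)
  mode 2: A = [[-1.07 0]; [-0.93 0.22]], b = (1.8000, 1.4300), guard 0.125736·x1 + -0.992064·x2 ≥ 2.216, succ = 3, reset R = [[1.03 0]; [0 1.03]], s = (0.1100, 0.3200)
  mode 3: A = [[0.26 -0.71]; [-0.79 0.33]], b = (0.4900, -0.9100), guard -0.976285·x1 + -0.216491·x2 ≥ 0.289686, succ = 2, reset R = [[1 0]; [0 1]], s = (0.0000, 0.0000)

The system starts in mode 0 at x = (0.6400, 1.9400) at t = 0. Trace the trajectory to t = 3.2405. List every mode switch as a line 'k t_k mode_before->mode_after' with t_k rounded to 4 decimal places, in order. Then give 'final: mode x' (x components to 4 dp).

1 0.9776 0->1
2 2.2658 1->3
final: 3 1.1211 4.0394

Mode 0: guard c·x = -0.5116 hit at Δt = 0.9776 (t = 0.9776), x⁻ = (1.6274, 1.0631) → reset → x⁺ = (1.4595, 1.0943), jump to mode 1
Mode 1: guard c·x = 5.6570 hit at Δt = 1.2882 (t = 2.2658), x⁻ = (2.9115, 4.8511) → reset → x⁺ = (3.2033, 5.1341), jump to mode 3
Mode 3: flow for 0.9747 to horizon, guard not reached → x = (1.1211, 4.0394)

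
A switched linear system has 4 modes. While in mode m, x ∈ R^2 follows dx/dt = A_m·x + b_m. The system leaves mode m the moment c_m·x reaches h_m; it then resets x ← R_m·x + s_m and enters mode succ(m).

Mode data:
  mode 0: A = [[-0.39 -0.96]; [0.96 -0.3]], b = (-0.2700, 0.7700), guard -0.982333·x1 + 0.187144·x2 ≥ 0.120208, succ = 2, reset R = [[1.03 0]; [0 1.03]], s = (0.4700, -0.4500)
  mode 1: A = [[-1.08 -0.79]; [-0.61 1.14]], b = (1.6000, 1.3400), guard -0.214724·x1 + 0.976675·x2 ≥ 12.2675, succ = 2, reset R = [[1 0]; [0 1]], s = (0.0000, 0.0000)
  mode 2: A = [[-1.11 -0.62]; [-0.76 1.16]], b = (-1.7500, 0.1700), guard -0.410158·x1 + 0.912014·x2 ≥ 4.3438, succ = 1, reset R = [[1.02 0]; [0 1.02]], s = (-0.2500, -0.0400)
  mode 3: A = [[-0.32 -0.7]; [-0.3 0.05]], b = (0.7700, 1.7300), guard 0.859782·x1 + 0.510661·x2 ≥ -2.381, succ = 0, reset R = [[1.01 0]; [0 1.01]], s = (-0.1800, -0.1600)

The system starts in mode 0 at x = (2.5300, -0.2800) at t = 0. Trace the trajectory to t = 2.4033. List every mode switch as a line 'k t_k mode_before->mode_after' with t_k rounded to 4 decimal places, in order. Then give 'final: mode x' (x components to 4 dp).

1 1.1805 0->2
2 1.9280 2->1
final: 1 -2.3128 8.7188

Mode 0: guard c·x = 0.1202 hit at Δt = 1.1805 (t = 1.1805), x⁻ = (0.2477, 1.9423) → reset → x⁺ = (0.7251, 1.5506), jump to mode 2
Mode 2: guard c·x = 4.3438 hit at Δt = 0.7475 (t = 1.9280), x⁻ = (-1.4317, 4.1190) → reset → x⁺ = (-1.7103, 4.1614), jump to mode 1
Mode 1: flow for 0.4753 to horizon, guard not reached → x = (-2.3128, 8.7188)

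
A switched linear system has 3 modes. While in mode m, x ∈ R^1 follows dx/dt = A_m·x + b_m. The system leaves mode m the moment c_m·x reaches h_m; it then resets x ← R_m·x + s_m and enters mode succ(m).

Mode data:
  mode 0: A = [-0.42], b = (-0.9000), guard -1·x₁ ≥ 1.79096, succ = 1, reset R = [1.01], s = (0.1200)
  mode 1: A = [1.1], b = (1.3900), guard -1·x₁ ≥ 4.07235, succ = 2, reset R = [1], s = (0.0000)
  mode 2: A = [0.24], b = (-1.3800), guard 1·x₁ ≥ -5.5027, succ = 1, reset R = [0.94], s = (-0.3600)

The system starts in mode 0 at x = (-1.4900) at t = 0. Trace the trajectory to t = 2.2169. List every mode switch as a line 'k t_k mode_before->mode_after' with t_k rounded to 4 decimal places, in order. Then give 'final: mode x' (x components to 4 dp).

Mode 0: guard c·x = 1.7910 hit at Δt = 1.4715 (t = 1.4715), x⁻ = (-1.7910) → reset → x⁺ = (-1.6889), jump to mode 1
Mode 1: flow for 0.7454 to horizon, guard not reached → x = (-2.2291)

1 1.4715 0->1
final: 1 -2.2291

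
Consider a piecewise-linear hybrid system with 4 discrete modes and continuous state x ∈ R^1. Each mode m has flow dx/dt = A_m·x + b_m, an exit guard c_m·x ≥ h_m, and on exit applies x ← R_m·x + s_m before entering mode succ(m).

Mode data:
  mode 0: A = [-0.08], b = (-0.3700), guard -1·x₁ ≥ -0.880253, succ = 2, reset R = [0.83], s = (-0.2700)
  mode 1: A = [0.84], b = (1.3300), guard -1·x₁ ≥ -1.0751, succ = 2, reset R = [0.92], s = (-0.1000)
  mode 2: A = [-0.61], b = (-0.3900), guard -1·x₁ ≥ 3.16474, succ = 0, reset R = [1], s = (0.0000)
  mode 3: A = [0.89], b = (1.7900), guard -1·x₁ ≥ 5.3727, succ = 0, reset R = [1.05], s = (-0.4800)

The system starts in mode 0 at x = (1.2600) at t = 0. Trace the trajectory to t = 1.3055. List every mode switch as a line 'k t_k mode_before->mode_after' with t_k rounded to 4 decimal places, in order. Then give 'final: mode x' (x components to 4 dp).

1 0.8338 0->2
final: 2 0.1856

Mode 0: guard c·x = -0.8803 hit at Δt = 0.8338 (t = 0.8338), x⁻ = (0.8803) → reset → x⁺ = (0.4606), jump to mode 2
Mode 2: flow for 0.4717 to horizon, guard not reached → x = (0.1856)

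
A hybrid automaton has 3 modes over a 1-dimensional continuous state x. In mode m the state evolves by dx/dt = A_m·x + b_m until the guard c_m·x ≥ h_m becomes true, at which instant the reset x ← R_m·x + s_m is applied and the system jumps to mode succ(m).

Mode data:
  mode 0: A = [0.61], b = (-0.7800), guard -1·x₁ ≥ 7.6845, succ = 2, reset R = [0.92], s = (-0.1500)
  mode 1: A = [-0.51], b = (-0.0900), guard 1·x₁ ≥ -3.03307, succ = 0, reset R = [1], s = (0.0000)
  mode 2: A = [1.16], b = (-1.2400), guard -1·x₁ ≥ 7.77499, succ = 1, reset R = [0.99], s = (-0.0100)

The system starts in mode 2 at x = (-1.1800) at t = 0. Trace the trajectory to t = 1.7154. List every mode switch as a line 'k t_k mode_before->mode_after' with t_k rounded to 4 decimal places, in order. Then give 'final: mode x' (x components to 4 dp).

1 1.1804 2->1
final: 1 -5.9089

Mode 2: guard c·x = 7.7750 hit at Δt = 1.1804 (t = 1.1804), x⁻ = (-7.7750) → reset → x⁺ = (-7.7072), jump to mode 1
Mode 1: flow for 0.5350 to horizon, guard not reached → x = (-5.9089)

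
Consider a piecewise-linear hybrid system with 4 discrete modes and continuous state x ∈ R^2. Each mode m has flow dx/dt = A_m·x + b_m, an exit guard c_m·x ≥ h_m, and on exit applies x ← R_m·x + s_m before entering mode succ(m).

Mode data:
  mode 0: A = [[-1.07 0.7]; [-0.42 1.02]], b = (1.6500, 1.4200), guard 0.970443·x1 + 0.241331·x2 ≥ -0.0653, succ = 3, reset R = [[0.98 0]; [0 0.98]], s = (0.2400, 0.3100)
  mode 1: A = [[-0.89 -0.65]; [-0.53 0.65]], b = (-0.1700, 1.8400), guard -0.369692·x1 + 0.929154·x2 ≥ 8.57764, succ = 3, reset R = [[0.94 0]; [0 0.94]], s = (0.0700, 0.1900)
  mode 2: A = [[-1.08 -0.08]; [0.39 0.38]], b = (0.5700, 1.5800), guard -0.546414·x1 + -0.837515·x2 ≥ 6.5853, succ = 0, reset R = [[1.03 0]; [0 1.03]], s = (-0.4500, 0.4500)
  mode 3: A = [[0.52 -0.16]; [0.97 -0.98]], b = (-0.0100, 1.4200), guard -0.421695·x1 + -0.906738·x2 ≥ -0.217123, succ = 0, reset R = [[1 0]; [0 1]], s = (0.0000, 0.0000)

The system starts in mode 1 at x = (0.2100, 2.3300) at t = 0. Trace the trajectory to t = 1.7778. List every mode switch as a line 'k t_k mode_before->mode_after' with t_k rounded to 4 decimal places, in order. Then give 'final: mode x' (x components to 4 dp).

1 1.0798 1->3
final: 3 -3.9348 3.1831

Mode 1: guard c·x = 8.5776 hit at Δt = 1.0798 (t = 1.0798), x⁻ = (-2.4280, 8.2656) → reset → x⁺ = (-2.2123, 7.9597), jump to mode 3
Mode 3: flow for 0.6980 to horizon, guard not reached → x = (-3.9348, 3.1831)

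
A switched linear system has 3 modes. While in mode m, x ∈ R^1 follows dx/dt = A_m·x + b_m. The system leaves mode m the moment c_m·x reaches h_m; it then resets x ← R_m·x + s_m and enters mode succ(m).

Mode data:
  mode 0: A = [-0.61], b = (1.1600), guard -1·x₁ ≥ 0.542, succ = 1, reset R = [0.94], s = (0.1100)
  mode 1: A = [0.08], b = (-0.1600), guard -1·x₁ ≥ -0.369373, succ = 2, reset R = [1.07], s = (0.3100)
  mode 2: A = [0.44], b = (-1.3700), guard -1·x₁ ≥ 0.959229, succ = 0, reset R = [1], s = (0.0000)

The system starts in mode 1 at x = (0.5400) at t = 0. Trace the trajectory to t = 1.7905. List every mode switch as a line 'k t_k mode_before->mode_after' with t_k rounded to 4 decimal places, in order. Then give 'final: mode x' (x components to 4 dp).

Mode 1: guard c·x = -0.3694 hit at Δt = 1.3816 (t = 1.3816), x⁻ = (0.3694) → reset → x⁺ = (0.7052), jump to mode 2
Mode 2: flow for 0.4089 to horizon, guard not reached → x = (0.2305)

1 1.3816 1->2
final: 2 0.2305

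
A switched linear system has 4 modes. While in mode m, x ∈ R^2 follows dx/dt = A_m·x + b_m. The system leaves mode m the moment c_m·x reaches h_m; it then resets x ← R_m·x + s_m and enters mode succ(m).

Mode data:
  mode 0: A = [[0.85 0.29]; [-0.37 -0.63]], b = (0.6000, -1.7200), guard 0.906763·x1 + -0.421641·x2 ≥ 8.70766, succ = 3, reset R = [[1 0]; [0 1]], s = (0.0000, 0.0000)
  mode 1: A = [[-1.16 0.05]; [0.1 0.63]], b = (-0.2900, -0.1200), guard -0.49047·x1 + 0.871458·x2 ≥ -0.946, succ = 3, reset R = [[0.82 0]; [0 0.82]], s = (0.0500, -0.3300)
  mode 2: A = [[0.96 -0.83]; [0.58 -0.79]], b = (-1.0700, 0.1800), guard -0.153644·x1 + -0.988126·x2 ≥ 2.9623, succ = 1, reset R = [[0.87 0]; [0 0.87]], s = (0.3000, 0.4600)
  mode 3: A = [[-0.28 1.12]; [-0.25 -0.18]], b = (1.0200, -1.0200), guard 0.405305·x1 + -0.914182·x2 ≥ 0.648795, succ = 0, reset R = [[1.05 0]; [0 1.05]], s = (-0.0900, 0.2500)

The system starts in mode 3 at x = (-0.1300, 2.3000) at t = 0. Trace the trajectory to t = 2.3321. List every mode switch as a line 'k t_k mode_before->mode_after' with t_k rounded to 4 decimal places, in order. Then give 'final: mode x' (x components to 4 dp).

1 1.1920 3->0
final: 0 7.2178 -2.5422

Mode 3: guard c·x = 0.6488 hit at Δt = 1.1920 (t = 1.1920), x⁻ = (2.4234, 0.3647) → reset → x⁺ = (2.4545, 0.6329), jump to mode 0
Mode 0: flow for 1.1401 to horizon, guard not reached → x = (7.2178, -2.5422)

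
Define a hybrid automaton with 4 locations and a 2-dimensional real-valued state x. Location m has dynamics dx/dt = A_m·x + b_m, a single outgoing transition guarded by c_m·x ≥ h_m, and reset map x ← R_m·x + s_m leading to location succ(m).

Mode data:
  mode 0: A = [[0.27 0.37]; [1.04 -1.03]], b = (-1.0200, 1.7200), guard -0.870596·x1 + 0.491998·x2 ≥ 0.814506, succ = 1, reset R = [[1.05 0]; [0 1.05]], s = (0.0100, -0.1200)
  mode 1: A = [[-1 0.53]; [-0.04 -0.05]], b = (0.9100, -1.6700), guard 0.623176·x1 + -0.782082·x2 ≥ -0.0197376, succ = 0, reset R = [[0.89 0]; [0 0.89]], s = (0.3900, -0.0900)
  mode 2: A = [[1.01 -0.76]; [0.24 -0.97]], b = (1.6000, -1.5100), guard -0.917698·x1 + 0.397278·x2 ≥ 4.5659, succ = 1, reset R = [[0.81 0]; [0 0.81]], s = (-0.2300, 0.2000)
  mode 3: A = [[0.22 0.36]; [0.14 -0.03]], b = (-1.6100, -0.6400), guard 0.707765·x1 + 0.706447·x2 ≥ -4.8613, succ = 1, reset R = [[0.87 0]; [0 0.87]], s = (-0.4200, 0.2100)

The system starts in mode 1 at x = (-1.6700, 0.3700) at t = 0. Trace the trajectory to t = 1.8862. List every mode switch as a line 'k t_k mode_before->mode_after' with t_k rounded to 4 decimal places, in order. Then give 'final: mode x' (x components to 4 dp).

Mode 1: guard c·x = -0.0197 hit at Δt = 0.5248 (t = 0.5248), x⁻ = (-0.6367, -0.4821) → reset → x⁺ = (-0.1767, -0.5191), jump to mode 0
Mode 0: guard c·x = 0.8145 hit at Δt = 0.5459 (t = 1.0707), x⁻ = (-0.8286, 0.1893) → reset → x⁺ = (-0.8600, 0.0788), jump to mode 1
Mode 1: guard c·x = -0.0197 hit at Δt = 0.2616 (t = 1.3323), x⁻ = (-0.4703, -0.3495) → reset → x⁺ = (-0.0285, -0.4010), jump to mode 0
Mode 0: flow for 0.5539 to horizon, guard not reached → x = (-0.6374, 0.3384)

1 0.5248 1->0
2 1.0707 0->1
3 1.3323 1->0
final: 0 -0.6374 0.3384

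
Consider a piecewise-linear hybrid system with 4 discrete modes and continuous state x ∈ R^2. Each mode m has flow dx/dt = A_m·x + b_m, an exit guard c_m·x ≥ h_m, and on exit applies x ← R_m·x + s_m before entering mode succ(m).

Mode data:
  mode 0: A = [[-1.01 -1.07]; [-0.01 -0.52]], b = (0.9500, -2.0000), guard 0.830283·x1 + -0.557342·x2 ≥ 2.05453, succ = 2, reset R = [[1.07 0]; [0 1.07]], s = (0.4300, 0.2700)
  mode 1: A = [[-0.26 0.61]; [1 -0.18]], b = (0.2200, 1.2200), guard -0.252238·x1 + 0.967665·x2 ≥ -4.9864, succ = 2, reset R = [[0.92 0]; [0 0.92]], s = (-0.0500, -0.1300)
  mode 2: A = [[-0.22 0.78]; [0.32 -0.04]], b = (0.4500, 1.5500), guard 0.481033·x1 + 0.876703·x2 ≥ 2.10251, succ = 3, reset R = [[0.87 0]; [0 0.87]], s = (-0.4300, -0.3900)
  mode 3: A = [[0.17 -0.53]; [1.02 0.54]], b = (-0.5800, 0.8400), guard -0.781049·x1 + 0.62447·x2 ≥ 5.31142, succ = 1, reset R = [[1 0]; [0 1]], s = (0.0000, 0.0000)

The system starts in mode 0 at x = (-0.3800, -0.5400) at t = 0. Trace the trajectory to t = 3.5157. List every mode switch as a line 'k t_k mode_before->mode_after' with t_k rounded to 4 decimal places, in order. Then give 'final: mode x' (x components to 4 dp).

1 0.9216 0->2
2 2.4220 2->3
final: 3 -0.6760 3.4849

Mode 0: guard c·x = 2.0545 hit at Δt = 0.9216 (t = 0.9216), x⁻ = (1.2644, -1.8027) → reset → x⁺ = (1.7829, -1.6589), jump to mode 2
Mode 2: guard c·x = 2.1025 hit at Δt = 1.5004 (t = 2.4220), x⁻ = (1.8224, 1.3983) → reset → x⁺ = (1.1555, 0.8265), jump to mode 3
Mode 3: flow for 1.0937 to horizon, guard not reached → x = (-0.6760, 3.4849)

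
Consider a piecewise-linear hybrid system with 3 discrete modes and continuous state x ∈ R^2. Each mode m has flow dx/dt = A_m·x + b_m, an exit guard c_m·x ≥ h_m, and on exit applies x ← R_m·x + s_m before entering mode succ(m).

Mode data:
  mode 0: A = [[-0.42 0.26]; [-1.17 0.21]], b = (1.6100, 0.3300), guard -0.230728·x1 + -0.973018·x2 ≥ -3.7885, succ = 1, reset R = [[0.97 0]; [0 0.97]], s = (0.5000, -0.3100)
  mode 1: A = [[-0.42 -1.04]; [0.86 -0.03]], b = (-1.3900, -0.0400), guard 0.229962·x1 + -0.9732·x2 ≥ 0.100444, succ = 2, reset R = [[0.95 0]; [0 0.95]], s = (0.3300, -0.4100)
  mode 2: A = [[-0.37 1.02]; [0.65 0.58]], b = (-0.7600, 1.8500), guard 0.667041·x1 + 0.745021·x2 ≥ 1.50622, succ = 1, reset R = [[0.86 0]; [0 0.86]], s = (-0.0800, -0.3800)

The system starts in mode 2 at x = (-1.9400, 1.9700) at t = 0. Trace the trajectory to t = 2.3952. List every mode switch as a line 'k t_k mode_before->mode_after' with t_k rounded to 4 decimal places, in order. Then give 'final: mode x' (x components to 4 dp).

Mode 2: guard c·x = 1.5062 hit at Δt = 0.4175 (t = 0.4175), x⁻ = (-1.0027, 2.9195) → reset → x⁺ = (-0.9423, 2.1308), jump to mode 1
Mode 1: guard c·x = 0.1004 hit at Δt = 1.4041 (t = 1.8216), x⁻ = (-2.7819, -0.7606) → reset → x⁺ = (-2.3128, -1.1325), jump to mode 2
Mode 2: flow for 0.5736 to horizon, guard not reached → x = (-2.9378, -1.4719)

1 0.4175 2->1
2 1.8216 1->2
final: 2 -2.9378 -1.4719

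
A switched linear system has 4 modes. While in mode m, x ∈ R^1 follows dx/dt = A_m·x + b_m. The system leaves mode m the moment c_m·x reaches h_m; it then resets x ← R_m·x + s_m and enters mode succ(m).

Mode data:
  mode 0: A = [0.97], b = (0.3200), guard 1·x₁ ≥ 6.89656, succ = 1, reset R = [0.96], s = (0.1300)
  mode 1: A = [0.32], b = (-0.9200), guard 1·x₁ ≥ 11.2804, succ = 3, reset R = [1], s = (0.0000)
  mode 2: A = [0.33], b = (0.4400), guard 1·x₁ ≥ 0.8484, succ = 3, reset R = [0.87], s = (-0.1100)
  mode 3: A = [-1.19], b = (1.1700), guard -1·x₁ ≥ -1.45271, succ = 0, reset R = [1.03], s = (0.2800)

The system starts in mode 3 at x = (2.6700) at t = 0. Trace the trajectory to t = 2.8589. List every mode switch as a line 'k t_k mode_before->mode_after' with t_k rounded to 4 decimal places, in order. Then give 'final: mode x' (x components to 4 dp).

1 1.0747 3->0
2 2.3457 0->1
final: 1 7.4424

Mode 3: guard c·x = -1.4527 hit at Δt = 1.0747 (t = 1.0747), x⁻ = (1.4527) → reset → x⁺ = (1.7763), jump to mode 0
Mode 0: guard c·x = 6.8966 hit at Δt = 1.2710 (t = 2.3457), x⁻ = (6.8966) → reset → x⁺ = (6.7507), jump to mode 1
Mode 1: flow for 0.5132 to horizon, guard not reached → x = (7.4424)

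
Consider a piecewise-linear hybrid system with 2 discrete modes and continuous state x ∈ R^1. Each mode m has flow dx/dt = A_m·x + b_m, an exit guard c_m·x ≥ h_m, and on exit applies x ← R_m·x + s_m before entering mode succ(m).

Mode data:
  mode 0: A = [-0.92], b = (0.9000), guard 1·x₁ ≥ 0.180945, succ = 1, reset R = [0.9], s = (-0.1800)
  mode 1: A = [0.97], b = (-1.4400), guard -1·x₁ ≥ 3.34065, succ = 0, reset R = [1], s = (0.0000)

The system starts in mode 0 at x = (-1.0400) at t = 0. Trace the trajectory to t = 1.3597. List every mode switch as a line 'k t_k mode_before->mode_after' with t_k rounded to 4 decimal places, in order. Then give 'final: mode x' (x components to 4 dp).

1 1.0095 0->1
final: 1 -0.6246

Mode 0: guard c·x = 0.1809 hit at Δt = 1.0095 (t = 1.0095), x⁻ = (0.1809) → reset → x⁺ = (-0.0171), jump to mode 1
Mode 1: flow for 0.3502 to horizon, guard not reached → x = (-0.6246)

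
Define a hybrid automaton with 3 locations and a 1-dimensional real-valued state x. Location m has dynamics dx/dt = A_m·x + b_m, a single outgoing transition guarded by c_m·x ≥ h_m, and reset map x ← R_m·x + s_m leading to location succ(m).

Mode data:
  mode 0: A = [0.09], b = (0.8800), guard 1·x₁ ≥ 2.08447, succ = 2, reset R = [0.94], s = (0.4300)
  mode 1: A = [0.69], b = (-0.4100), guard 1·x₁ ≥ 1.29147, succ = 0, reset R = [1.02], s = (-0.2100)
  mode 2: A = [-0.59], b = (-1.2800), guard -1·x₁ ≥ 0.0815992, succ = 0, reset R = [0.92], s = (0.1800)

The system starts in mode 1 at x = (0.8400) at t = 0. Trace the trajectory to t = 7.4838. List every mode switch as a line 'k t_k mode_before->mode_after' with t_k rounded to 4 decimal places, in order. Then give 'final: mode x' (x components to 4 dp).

1 1.5111 1->0
2 2.4663 0->2
3 3.7899 2->0
4 5.8185 0->2
5 7.1421 2->0
final: 0 0.4136

Mode 1: guard c·x = 1.2915 hit at Δt = 1.5111 (t = 1.5111), x⁻ = (1.2915) → reset → x⁺ = (1.1073), jump to mode 0
Mode 0: guard c·x = 2.0845 hit at Δt = 0.9552 (t = 2.4663), x⁻ = (2.0845) → reset → x⁺ = (2.3894), jump to mode 2
Mode 2: guard c·x = 0.0816 hit at Δt = 1.3236 (t = 3.7899), x⁻ = (-0.0816) → reset → x⁺ = (0.1049), jump to mode 0
Mode 0: guard c·x = 2.0845 hit at Δt = 2.0286 (t = 5.8185), x⁻ = (2.0845) → reset → x⁺ = (2.3894), jump to mode 2
Mode 2: guard c·x = 0.0816 hit at Δt = 1.3236 (t = 7.1421), x⁻ = (-0.0816) → reset → x⁺ = (0.1049), jump to mode 0
Mode 0: flow for 0.3417 to horizon, guard not reached → x = (0.4136)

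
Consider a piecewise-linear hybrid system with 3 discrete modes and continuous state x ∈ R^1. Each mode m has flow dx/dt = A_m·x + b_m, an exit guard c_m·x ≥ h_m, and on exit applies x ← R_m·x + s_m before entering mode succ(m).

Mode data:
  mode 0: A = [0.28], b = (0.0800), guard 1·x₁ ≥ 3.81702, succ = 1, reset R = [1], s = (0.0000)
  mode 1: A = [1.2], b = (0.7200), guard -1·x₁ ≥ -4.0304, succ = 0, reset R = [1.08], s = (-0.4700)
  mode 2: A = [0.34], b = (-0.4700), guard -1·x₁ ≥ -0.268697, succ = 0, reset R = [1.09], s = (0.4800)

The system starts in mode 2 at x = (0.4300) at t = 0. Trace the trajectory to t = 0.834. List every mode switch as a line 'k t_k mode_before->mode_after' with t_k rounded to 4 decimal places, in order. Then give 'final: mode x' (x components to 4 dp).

Mode 2: guard c·x = -0.2687 hit at Δt = 0.4602 (t = 0.4602), x⁻ = (0.2687) → reset → x⁺ = (0.7729), jump to mode 0
Mode 0: flow for 0.3738 to horizon, guard not reached → x = (0.8897)

1 0.4602 2->0
final: 0 0.8897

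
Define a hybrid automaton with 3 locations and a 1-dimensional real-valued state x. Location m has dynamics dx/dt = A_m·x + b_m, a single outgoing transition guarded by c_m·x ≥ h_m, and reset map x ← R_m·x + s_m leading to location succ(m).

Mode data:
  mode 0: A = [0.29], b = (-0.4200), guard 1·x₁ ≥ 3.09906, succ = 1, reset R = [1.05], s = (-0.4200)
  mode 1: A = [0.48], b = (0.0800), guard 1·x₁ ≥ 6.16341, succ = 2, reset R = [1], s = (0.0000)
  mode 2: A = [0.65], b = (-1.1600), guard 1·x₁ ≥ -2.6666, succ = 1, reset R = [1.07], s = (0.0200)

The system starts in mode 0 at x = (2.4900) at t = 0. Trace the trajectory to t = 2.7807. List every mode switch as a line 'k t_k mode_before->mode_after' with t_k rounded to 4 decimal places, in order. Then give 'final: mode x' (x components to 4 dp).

Mode 0: guard c·x = 3.0991 hit at Δt = 1.5875 (t = 1.5875), x⁻ = (3.0991) → reset → x⁺ = (2.8340), jump to mode 1
Mode 1: flow for 1.1932 to horizon, guard not reached → x = (5.1539)

1 1.5875 0->1
final: 1 5.1539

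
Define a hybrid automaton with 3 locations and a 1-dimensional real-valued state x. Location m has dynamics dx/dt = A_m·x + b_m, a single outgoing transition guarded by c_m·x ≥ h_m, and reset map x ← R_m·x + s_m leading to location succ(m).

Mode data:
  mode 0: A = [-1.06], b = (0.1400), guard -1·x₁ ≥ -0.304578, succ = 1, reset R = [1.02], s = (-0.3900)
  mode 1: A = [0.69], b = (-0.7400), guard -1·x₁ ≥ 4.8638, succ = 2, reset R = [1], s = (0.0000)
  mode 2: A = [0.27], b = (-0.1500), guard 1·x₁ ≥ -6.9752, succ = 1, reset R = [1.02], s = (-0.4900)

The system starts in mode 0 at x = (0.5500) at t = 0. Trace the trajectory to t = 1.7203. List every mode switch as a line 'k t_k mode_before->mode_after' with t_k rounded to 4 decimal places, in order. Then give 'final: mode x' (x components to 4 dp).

1 0.8348 0->1
final: 1 -1.0494

Mode 0: guard c·x = -0.3046 hit at Δt = 0.8348 (t = 0.8348), x⁻ = (0.3046) → reset → x⁺ = (-0.0793), jump to mode 1
Mode 1: flow for 0.8855 to horizon, guard not reached → x = (-1.0494)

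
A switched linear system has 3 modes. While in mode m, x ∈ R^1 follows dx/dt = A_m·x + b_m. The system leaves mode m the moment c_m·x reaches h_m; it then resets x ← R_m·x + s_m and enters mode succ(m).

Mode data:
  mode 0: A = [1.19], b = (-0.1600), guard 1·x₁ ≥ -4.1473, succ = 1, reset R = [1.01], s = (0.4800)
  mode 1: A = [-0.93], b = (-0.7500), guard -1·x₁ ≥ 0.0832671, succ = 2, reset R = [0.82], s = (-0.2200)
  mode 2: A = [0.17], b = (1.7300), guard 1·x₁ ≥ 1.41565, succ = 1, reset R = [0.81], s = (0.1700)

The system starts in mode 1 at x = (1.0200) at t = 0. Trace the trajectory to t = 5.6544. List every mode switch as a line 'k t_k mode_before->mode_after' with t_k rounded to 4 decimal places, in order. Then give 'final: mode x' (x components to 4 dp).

Mode 1: guard c·x = 0.0833 hit at Δt = 0.9962 (t = 0.9962), x⁻ = (-0.0833) → reset → x⁺ = (-0.2883), jump to mode 2
Mode 2: guard c·x = 1.4157 hit at Δt = 0.9352 (t = 1.9314), x⁻ = (1.4156) → reset → x⁺ = (1.3167), jump to mode 1
Mode 1: guard c·x = 0.0833 hit at Δt = 1.1580 (t = 3.0894), x⁻ = (-0.0833) → reset → x⁺ = (-0.2883), jump to mode 2
Mode 2: guard c·x = 1.4157 hit at Δt = 0.9352 (t = 4.0246), x⁻ = (1.4156) → reset → x⁺ = (1.3167), jump to mode 1
Mode 1: guard c·x = 0.0833 hit at Δt = 1.1580 (t = 5.1827), x⁻ = (-0.0833) → reset → x⁺ = (-0.2883), jump to mode 2
Mode 2: flow for 0.4717 to horizon, guard not reached → x = (0.5373)

1 0.9962 1->2
2 1.9314 2->1
3 3.0894 1->2
4 4.0246 2->1
5 5.1827 1->2
final: 2 0.5373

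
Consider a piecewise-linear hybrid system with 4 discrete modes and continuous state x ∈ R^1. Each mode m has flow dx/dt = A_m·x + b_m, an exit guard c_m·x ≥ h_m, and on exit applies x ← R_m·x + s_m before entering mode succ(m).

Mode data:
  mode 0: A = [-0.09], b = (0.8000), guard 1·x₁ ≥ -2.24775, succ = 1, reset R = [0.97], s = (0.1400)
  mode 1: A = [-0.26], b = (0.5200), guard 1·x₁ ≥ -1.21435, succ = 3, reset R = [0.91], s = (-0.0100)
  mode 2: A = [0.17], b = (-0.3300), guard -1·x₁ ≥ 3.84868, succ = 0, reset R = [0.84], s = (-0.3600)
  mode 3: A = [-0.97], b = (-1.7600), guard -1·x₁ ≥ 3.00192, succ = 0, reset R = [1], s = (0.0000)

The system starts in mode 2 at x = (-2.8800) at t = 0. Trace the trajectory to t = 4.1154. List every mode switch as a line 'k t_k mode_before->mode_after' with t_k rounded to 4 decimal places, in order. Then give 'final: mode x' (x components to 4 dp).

Mode 2: guard c·x = 3.8487 hit at Δt = 1.0770 (t = 1.0770), x⁻ = (-3.8487) → reset → x⁺ = (-3.5929), jump to mode 0
Mode 0: guard c·x = -2.2477 hit at Δt = 1.2670 (t = 2.3440), x⁻ = (-2.2477) → reset → x⁺ = (-2.0403), jump to mode 1
Mode 1: guard c·x = -1.2144 hit at Δt = 0.8796 (t = 3.2236), x⁻ = (-1.2144) → reset → x⁺ = (-1.1151), jump to mode 3
Mode 3: flow for 0.8918 to horizon, guard not reached → x = (-1.5200)

1 1.0770 2->0
2 2.3440 0->1
3 3.2236 1->3
final: 3 -1.5200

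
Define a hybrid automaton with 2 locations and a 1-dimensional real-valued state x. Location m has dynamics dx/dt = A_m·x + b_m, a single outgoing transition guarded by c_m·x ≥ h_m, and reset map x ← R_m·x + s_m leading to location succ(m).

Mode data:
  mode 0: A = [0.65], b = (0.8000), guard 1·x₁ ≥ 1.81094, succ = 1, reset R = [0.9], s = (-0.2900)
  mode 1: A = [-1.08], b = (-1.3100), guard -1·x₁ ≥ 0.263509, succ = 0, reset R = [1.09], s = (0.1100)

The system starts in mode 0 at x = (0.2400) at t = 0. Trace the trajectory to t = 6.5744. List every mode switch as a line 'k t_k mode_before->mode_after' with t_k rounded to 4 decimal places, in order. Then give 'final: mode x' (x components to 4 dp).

Mode 0: guard c·x = 1.8109 hit at Δt = 1.1179 (t = 1.1179), x⁻ = (1.8109) → reset → x⁺ = (1.3398), jump to mode 1
Mode 1: guard c·x = 0.2635 hit at Δt = 0.9158 (t = 2.0337), x⁻ = (-0.2635) → reset → x⁺ = (-0.1772), jump to mode 0
Mode 0: guard c·x = 1.8109 hit at Δt = 1.6312 (t = 3.6649), x⁻ = (1.8109) → reset → x⁺ = (1.3398), jump to mode 1
Mode 1: guard c·x = 0.2635 hit at Δt = 0.9158 (t = 4.5807), x⁻ = (-0.2635) → reset → x⁺ = (-0.1772), jump to mode 0
Mode 0: guard c·x = 1.8109 hit at Δt = 1.6312 (t = 6.2118), x⁻ = (1.8109) → reset → x⁺ = (1.3398), jump to mode 1
Mode 1: flow for 0.3626 to horizon, guard not reached → x = (0.5127)

1 1.1179 0->1
2 2.0337 1->0
3 3.6649 0->1
4 4.5807 1->0
5 6.2118 0->1
final: 1 0.5127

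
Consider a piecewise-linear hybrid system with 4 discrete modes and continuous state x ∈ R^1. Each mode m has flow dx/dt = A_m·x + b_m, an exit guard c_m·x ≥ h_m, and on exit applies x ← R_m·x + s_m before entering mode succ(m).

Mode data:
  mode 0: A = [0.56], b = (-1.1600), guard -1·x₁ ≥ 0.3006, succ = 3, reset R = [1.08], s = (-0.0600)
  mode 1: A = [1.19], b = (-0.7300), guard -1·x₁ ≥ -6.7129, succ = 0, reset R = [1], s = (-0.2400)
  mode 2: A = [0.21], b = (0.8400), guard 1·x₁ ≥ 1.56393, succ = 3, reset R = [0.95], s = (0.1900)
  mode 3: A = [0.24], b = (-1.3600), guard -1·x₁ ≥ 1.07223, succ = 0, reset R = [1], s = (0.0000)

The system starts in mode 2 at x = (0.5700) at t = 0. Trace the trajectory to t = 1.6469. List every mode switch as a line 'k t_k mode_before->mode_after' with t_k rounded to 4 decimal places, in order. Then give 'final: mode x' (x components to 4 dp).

Mode 2: guard c·x = 1.5639 hit at Δt = 0.9371 (t = 0.9371), x⁻ = (1.5639) → reset → x⁺ = (1.6757), jump to mode 3
Mode 3: flow for 0.7098 to horizon, guard not reached → x = (0.9345)

1 0.9371 2->3
final: 3 0.9345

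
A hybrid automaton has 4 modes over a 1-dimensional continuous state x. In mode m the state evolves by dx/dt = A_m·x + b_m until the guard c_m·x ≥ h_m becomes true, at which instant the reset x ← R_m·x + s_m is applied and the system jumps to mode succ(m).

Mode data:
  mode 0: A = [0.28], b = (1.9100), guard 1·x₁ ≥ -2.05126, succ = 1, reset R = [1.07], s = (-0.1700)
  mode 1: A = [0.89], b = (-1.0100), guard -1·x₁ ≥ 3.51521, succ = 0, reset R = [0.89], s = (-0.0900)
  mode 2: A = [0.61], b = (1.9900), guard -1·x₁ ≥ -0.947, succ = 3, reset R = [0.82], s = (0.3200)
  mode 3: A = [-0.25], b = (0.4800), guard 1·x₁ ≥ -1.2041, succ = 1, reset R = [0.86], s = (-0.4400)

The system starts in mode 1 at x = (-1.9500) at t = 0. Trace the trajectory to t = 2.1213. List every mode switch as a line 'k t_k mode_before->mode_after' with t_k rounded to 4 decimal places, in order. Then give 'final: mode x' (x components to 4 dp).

1 0.4611 1->0
2 1.4634 0->1
3 1.7827 1->0
final: 0 -2.8603

Mode 1: guard c·x = 3.5152 hit at Δt = 0.4611 (t = 0.4611), x⁻ = (-3.5152) → reset → x⁺ = (-3.2185), jump to mode 0
Mode 0: guard c·x = -2.0513 hit at Δt = 1.0023 (t = 1.4634), x⁻ = (-2.0513) → reset → x⁺ = (-2.3648), jump to mode 1
Mode 1: guard c·x = 3.5152 hit at Δt = 0.3193 (t = 1.7827), x⁻ = (-3.5152) → reset → x⁺ = (-3.2185), jump to mode 0
Mode 0: flow for 0.3386 to horizon, guard not reached → x = (-2.8603)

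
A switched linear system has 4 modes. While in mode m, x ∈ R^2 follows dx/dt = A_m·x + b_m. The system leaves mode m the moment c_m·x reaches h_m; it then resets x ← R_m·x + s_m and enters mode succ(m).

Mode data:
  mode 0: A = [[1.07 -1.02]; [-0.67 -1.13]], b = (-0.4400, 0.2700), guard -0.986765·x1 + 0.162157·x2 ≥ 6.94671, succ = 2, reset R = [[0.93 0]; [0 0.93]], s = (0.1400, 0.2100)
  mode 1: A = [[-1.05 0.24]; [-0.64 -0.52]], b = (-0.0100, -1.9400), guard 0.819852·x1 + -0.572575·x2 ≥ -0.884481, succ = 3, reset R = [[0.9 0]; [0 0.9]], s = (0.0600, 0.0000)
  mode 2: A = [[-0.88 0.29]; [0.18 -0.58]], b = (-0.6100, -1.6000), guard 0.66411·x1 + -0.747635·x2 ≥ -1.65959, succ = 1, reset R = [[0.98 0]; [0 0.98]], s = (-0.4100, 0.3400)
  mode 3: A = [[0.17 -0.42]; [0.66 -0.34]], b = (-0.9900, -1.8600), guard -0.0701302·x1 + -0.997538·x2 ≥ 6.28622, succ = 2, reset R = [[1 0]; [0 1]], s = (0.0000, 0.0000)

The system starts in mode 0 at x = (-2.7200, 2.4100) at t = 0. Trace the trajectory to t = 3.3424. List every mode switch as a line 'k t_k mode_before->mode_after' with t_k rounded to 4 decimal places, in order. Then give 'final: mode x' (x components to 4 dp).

Mode 0: guard c·x = 6.9467 hit at Δt = 0.5027 (t = 0.5027), x⁻ = (-6.6017, 2.6664) → reset → x⁺ = (-5.9996, 2.6898), jump to mode 2
Mode 2: guard c·x = -1.6596 hit at Δt = 0.9906 (t = 1.4933), x⁻ = (-2.7508, -0.2237) → reset → x⁺ = (-3.1058, 0.1208), jump to mode 1
Mode 1: guard c·x = -0.8845 hit at Δt = 0.8230 (t = 2.3163), x⁻ = (-1.3267, -0.3549) → reset → x⁺ = (-1.1340, -0.3194), jump to mode 3
Mode 3: flow for 1.0261 to horizon, guard not reached → x = (-1.7456, -2.7140)

1 0.5027 0->2
2 1.4933 2->1
3 2.3163 1->3
final: 3 -1.7456 -2.7140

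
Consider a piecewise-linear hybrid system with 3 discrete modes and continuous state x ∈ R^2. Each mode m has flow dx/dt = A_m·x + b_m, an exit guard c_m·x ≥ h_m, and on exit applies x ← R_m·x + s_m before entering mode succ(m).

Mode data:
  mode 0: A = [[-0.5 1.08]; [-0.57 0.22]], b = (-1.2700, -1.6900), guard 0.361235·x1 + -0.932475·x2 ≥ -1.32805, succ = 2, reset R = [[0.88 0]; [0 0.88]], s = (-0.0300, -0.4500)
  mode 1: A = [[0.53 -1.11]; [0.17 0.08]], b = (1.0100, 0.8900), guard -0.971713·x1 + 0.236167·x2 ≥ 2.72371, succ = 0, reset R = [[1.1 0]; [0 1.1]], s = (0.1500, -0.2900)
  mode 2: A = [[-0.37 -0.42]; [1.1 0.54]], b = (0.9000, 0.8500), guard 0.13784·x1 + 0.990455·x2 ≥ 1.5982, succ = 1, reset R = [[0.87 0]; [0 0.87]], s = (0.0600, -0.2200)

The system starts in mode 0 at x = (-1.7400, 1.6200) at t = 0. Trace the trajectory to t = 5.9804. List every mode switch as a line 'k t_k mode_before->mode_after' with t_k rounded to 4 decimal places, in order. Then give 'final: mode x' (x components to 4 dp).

1 0.8825 0->2
2 2.1569 2->1
3 3.6380 1->0
4 5.1384 0->2
5 5.6598 2->1
final: 1 0.0550 1.4933

Mode 0: guard c·x = -1.3280 hit at Δt = 0.8825 (t = 0.8825), x⁻ = (-0.9842, 1.0429) → reset → x⁺ = (-0.8961, 0.4678), jump to mode 2
Mode 2: guard c·x = 1.5982 hit at Δt = 1.2744 (t = 2.1569), x⁻ = (-0.0380, 1.6189) → reset → x⁺ = (0.0269, 1.1884), jump to mode 1
Mode 1: guard c·x = 2.7237 hit at Δt = 1.4811 (t = 3.6380), x⁻ = (-2.1850, 2.5428) → reset → x⁺ = (-2.2535, 2.5071), jump to mode 0
Mode 0: guard c·x = -1.3280 hit at Δt = 1.5004 (t = 5.1384), x⁻ = (-0.0373, 1.4098) → reset → x⁺ = (-0.0628, 0.7906), jump to mode 2
Mode 2: guard c·x = 1.5982 hit at Δt = 0.5214 (t = 5.6598), x⁻ = (0.1406, 1.5940) → reset → x⁺ = (0.1823, 1.1668), jump to mode 1
Mode 1: flow for 0.3206 to horizon, guard not reached → x = (0.0550, 1.4933)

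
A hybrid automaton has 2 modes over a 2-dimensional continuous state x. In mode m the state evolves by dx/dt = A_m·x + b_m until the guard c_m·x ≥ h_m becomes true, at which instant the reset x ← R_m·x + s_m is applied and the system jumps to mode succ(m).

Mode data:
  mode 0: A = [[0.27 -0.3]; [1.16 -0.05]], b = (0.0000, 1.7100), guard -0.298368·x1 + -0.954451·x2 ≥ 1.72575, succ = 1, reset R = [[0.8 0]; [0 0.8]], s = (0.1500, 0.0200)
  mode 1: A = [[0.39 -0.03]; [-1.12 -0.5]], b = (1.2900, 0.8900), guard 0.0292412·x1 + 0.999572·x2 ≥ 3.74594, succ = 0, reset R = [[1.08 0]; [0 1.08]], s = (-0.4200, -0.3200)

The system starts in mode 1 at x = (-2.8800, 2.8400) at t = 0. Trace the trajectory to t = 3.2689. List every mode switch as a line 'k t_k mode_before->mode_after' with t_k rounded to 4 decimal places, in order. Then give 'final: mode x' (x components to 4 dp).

Mode 1: guard c·x = 3.7459 hit at Δt = 0.4092 (t = 0.4092), x⁻ = (-2.8505, 3.8309) → reset → x⁺ = (-3.4985, 3.8174), jump to mode 0
Mode 0: guard c·x = 1.7257 hit at Δt = 1.0702 (t = 1.4794), x⁻ = (-5.4677, -0.0989) → reset → x⁺ = (-4.2242, -0.0591), jump to mode 1
Mode 1: guard c·x = 3.7459 hit at Δt = 0.8184 (t = 2.2978), x⁻ = (-4.6241, 3.8828) → reset → x⁺ = (-5.4140, 3.8734), jump to mode 0
Mode 0: guard c·x = 1.7257 hit at Δt = 0.6330 (t = 2.9308), x⁻ = (-6.8870, 0.3448) → reset → x⁺ = (-5.3596, 0.2959), jump to mode 1
Mode 1: flow for 0.3381 to horizon, guard not reached → x = (-5.6636, 2.4465)

1 0.4092 1->0
2 1.4794 0->1
3 2.2978 1->0
4 2.9308 0->1
final: 1 -5.6636 2.4465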